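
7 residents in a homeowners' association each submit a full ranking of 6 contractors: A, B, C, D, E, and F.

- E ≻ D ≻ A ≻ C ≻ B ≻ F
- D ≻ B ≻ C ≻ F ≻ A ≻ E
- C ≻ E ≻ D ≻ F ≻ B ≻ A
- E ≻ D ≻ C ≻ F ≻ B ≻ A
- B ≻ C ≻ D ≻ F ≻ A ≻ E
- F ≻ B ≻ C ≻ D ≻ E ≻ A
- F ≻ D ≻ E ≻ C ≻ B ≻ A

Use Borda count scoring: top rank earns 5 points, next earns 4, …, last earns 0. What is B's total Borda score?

Borda scores:
  A: 3 + 1 + 0 + 0 + 1 + 0 + 0 = 5
  B: 1 + 4 + 1 + 1 + 5 + 4 + 1 = 17
  C: 2 + 3 + 5 + 3 + 4 + 3 + 2 = 22
  D: 4 + 5 + 3 + 4 + 3 + 2 + 4 = 25
  E: 5 + 0 + 4 + 5 + 0 + 1 + 3 = 18
  F: 0 + 2 + 2 + 2 + 2 + 5 + 5 = 18

17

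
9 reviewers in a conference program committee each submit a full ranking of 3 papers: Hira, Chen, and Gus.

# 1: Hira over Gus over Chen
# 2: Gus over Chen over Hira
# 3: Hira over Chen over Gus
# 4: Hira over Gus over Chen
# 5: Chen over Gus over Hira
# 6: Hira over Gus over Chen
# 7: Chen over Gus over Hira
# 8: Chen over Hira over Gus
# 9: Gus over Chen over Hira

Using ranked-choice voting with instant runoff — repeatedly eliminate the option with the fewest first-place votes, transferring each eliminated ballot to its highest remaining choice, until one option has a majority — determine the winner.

Round 1: Hira 4, Chen 3, Gus 2. Gus has the fewest and is eliminated.
Round 2: Chen 5, Hira 4. Chen has a majority.

Chen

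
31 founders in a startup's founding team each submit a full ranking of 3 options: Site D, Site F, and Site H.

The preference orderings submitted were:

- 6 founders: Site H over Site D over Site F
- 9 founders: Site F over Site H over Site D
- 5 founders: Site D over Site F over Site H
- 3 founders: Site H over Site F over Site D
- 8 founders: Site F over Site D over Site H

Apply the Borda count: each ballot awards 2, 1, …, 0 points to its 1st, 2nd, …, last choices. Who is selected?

Site F

Borda scores:
  Site D: 6·1 + 9·0 + 5·2 + 3·0 + 8·1 = 24
  Site F: 6·0 + 9·2 + 5·1 + 3·1 + 8·2 = 42
  Site H: 6·2 + 9·1 + 5·0 + 3·2 + 8·0 = 27
Site F has the highest total.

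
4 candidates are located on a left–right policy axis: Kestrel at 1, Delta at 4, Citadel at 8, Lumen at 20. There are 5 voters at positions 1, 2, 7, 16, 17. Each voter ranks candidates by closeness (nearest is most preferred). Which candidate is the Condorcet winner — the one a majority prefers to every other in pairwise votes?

With single-peaked preferences on a line, the Condorcet winner is the candidate closest to the median voter.
The median voter (position 7) is closest to Citadel at 8.
Check: Citadel vs Kestrel — voters closer to Citadel: 3 of 5.

Citadel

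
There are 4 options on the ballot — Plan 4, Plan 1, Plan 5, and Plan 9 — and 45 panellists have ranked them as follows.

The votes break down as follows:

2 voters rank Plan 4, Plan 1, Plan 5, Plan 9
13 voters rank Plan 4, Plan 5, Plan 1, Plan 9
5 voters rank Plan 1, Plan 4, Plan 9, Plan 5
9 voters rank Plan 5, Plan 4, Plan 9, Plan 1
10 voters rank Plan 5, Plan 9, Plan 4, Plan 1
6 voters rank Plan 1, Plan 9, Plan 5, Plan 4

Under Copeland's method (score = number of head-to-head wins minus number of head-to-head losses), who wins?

Pairwise results:
  Plan 4 vs Plan 1: Plan 4 wins 34–11.
  Plan 4 vs Plan 5: Plan 5 wins 25–20.
  Plan 4 vs Plan 9: Plan 4 wins 29–16.
  Plan 1 vs Plan 5: Plan 5 wins 32–13.
  Plan 1 vs Plan 9: Plan 1 wins 26–19.
  Plan 5 vs Plan 9: Plan 5 wins 34–11.
Copeland scores (wins − losses):
  Plan 4: 2 − 1 = 1
  Plan 1: 1 − 2 = -1
  Plan 5: 3 − 0 = 3
  Plan 9: 0 − 3 = -3
Plan 5 has the best Copeland score.

Plan 5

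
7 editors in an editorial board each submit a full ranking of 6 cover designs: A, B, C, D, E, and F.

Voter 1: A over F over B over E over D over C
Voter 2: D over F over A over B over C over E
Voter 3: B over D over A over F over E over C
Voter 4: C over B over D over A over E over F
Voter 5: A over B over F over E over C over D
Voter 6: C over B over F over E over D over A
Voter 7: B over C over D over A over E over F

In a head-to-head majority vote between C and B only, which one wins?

Ballots ranking C above B: 2.
Ballots ranking B above C: 5.
B wins the head-to-head, 5–2.

B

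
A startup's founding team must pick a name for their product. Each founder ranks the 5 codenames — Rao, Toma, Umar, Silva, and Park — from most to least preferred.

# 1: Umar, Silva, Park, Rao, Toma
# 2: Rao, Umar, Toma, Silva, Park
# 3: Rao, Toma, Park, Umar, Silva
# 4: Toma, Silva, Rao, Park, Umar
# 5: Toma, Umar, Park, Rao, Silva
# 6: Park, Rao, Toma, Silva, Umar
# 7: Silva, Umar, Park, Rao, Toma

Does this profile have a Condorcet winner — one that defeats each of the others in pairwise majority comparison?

No

Head-to-head results (7 voters total):
Rao vs Toma: Rao wins 5–2.
Rao vs Umar: Rao wins 4–3.
Rao vs Silva: Rao wins 4–3.
Rao vs Park: Park wins 4–3.
Toma vs Umar: Toma wins 4–3.
Toma vs Silva: Toma wins 5–2.
Toma vs Park: Toma wins 4–3.
Umar vs Silva: Umar wins 4–3.
Umar vs Park: Umar wins 4–3.
Silva vs Park: Silva wins 4–3.
No candidate beats all others: Rao beats Toma beats Park beats Rao, a majority cycle.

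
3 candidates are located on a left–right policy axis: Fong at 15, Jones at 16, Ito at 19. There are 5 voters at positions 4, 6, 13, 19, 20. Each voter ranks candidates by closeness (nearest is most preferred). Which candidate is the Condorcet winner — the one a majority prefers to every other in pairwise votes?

Fong

With single-peaked preferences on a line, the Condorcet winner is the candidate closest to the median voter.
The median voter (position 13) is closest to Fong at 15.
Check: Fong vs Jones — voters closer to Fong: 3 of 5.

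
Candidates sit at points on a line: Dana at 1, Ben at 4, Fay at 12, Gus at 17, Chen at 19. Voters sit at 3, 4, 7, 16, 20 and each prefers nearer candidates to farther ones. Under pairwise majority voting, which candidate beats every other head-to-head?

Ben

With single-peaked preferences on a line, the Condorcet winner is the candidate closest to the median voter.
The median voter (position 7) is closest to Ben at 4.
Check: Ben vs Chen — voters closer to Ben: 3 of 5.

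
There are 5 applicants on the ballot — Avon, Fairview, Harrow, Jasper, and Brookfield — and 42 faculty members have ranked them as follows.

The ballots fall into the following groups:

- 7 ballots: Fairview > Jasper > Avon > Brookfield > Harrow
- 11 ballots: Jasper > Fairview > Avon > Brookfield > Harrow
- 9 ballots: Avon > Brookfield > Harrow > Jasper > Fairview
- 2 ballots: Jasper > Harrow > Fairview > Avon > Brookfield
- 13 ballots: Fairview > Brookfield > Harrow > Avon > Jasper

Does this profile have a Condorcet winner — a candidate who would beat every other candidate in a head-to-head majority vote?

Head-to-head results (42 voters total):
Avon vs Fairview: Fairview wins 33–9.
Avon vs Harrow: Avon wins 27–15.
Avon vs Jasper: Avon wins 22–20.
Avon vs Brookfield: Avon wins 29–13.
Fairview vs Harrow: Fairview wins 31–11.
Fairview vs Jasper: Jasper wins 22–20.
Fairview vs Brookfield: Fairview wins 33–9.
Harrow vs Jasper: Harrow wins 22–20.
Harrow vs Brookfield: Brookfield wins 40–2.
Jasper vs Brookfield: Brookfield wins 22–20.
No candidate beats all others: Avon beats Jasper beats Fairview beats Avon, a majority cycle.

No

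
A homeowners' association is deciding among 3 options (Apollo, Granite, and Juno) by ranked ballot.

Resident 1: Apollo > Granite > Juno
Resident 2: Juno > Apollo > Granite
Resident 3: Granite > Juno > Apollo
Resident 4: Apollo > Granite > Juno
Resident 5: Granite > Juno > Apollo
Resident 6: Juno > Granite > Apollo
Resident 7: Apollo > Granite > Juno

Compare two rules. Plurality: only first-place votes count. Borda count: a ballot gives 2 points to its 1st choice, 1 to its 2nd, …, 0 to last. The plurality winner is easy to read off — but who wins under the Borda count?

Plurality first-place counts: Apollo 3, Granite 2, Juno 2 → Apollo.
Borda totals: Apollo 7, Granite 8, Juno 6 → Granite.

Granite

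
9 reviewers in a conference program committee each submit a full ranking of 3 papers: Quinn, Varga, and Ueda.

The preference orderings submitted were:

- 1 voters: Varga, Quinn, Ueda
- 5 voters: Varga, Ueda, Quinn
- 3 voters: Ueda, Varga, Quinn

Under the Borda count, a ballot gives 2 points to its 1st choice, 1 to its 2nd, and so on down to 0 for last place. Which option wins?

Borda scores:
  Quinn: 1 + 5·0 + 3·0 = 1
  Varga: 2 + 5·2 + 3·1 = 15
  Ueda: 0 + 5·1 + 3·2 = 11
Varga has the highest total.

Varga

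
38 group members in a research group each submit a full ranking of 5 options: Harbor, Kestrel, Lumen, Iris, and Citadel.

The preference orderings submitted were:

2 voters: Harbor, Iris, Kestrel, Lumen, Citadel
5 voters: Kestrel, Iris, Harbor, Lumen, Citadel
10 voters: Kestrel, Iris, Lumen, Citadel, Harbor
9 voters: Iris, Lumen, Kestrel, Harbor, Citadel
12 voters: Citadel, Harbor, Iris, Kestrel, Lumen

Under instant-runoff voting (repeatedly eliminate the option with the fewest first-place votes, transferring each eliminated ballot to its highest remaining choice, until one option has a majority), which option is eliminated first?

Lumen

Round 1: Kestrel 15, Citadel 12, Iris 9, Harbor 2, Lumen 0. Lumen has the fewest and is eliminated.
Round 2: Kestrel 15, Citadel 12, Iris 9, Harbor 2. Harbor has the fewest and is eliminated.
Round 3: Kestrel 15, Citadel 12, Iris 11. Iris has the fewest and is eliminated.
Round 4: Kestrel 26, Citadel 12. Kestrel has a majority.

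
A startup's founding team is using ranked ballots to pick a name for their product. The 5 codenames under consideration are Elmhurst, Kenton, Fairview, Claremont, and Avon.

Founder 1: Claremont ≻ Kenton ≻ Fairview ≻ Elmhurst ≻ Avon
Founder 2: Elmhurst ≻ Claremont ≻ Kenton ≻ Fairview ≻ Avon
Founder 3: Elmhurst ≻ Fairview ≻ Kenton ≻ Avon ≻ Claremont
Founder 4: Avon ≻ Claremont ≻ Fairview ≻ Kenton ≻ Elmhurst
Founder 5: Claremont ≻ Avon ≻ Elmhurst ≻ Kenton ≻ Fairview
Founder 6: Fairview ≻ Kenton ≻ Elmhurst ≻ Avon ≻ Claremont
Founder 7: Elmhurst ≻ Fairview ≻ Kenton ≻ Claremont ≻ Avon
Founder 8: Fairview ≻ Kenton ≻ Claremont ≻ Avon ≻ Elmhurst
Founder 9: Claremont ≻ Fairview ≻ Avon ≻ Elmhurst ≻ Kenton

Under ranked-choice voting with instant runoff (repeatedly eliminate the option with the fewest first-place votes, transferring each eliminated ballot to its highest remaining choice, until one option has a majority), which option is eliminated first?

Round 1: Elmhurst 3, Claremont 3, Fairview 2, Avon 1, Kenton 0. Kenton has the fewest and is eliminated.
Round 2: Elmhurst 3, Claremont 3, Fairview 2, Avon 1. Avon has the fewest and is eliminated.
Round 3: Claremont 4, Elmhurst 3, Fairview 2. Fairview has the fewest and is eliminated.
Round 4: Claremont 5, Elmhurst 4. Claremont has a majority.

Kenton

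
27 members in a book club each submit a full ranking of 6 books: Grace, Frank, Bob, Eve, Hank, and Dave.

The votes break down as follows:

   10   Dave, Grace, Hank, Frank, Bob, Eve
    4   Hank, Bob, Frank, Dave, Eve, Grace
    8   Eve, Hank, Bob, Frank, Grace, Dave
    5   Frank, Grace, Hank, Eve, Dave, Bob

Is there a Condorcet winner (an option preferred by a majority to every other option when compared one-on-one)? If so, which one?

Head-to-head results (27 voters total):
Grace vs Frank: Frank wins 17–10.
Grace vs Bob: Grace wins 15–12.
Grace vs Eve: Grace wins 15–12.
Grace vs Hank: Grace wins 15–12.
Grace vs Dave: Dave wins 14–13.
Frank vs Bob: Frank wins 15–12.
Frank vs Eve: Frank wins 19–8.
Frank vs Hank: Hank wins 22–5.
Frank vs Dave: Frank wins 17–10.
Bob vs Eve: Bob wins 14–13.
Bob vs Hank: Hank wins 27–0.
Bob vs Dave: Dave wins 15–12.
Eve vs Hank: Hank wins 19–8.
Eve vs Dave: Dave wins 14–13.
Hank vs Dave: Hank wins 17–10.
No candidate beats all others: Grace beats Hank beats Frank beats Grace, a majority cycle.

There is no Condorcet winner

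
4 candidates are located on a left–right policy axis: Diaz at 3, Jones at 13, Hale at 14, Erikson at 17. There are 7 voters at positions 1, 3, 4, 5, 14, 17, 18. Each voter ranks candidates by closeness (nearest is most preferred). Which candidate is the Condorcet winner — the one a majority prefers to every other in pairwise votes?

Diaz

With single-peaked preferences on a line, the Condorcet winner is the candidate closest to the median voter.
The median voter (position 5) is closest to Diaz at 3.
Check: Diaz vs Erikson — voters closer to Diaz: 4 of 7.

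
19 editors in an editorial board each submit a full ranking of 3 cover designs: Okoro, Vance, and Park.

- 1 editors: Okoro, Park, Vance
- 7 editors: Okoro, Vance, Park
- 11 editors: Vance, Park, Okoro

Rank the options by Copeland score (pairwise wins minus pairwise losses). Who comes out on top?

Pairwise results:
  Okoro vs Vance: Vance wins 11–8.
  Okoro vs Park: Park wins 11–8.
  Vance vs Park: Vance wins 18–1.
Copeland scores (wins − losses):
  Okoro: 0 − 2 = -2
  Vance: 2 − 0 = 2
  Park: 1 − 1 = 0
Vance has the best Copeland score.

Vance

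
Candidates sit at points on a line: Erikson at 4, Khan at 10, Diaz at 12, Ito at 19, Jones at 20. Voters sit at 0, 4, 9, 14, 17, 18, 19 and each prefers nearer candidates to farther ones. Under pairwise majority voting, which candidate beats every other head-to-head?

With single-peaked preferences on a line, the Condorcet winner is the candidate closest to the median voter.
The median voter (position 14) is closest to Diaz at 12.
Check: Diaz vs Ito — voters closer to Diaz: 4 of 7.

Diaz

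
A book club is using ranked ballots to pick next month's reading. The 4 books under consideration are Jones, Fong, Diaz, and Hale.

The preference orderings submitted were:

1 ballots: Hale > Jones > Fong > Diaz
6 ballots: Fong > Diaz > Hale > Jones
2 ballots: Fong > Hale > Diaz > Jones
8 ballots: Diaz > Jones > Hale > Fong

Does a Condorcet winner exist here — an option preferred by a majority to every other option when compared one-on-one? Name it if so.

Head-to-head results (17 voters total):
Jones vs Fong: Jones wins 9–8.
Jones vs Diaz: Diaz wins 16–1.
Jones vs Hale: Hale wins 9–8.
Fong vs Diaz: Fong wins 9–8.
Fong vs Hale: Hale wins 9–8.
Diaz vs Hale: Diaz wins 14–3.
No candidate beats all others: Jones beats Fong beats Diaz beats Jones, a majority cycle.

There is no Condorcet winner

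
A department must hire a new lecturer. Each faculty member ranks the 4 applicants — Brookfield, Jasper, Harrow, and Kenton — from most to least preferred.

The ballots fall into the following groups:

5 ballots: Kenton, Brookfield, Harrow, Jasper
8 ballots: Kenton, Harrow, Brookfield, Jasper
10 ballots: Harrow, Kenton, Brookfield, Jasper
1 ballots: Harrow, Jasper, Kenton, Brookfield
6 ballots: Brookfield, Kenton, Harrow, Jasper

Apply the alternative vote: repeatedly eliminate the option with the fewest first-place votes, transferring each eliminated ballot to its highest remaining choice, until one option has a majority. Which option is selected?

Round 1: Kenton 13, Harrow 11, Brookfield 6, Jasper 0. Jasper has the fewest and is eliminated.
Round 2: Kenton 13, Harrow 11, Brookfield 6. Brookfield has the fewest and is eliminated.
Round 3: Kenton 19, Harrow 11. Kenton has a majority.

Kenton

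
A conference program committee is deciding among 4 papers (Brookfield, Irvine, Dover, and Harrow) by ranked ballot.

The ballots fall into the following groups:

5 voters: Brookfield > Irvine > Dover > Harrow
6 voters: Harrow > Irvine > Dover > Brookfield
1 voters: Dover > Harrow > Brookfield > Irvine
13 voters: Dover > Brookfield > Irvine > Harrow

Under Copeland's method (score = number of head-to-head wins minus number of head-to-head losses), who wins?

Dover

Pairwise results:
  Brookfield vs Irvine: Brookfield wins 19–6.
  Brookfield vs Dover: Dover wins 20–5.
  Brookfield vs Harrow: Brookfield wins 18–7.
  Irvine vs Dover: Dover wins 14–11.
  Irvine vs Harrow: Irvine wins 18–7.
  Dover vs Harrow: Dover wins 19–6.
Copeland scores (wins − losses):
  Brookfield: 2 − 1 = 1
  Irvine: 1 − 2 = -1
  Dover: 3 − 0 = 3
  Harrow: 0 − 3 = -3
Dover has the best Copeland score.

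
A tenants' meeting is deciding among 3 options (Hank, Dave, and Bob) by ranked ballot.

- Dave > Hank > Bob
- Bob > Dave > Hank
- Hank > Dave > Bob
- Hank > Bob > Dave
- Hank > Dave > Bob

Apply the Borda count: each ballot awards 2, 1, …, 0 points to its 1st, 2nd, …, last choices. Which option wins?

Borda scores:
  Hank: 1 + 0 + 2 + 2 + 2 = 7
  Dave: 2 + 1 + 1 + 0 + 1 = 5
  Bob: 0 + 2 + 0 + 1 + 0 = 3
Hank has the highest total.

Hank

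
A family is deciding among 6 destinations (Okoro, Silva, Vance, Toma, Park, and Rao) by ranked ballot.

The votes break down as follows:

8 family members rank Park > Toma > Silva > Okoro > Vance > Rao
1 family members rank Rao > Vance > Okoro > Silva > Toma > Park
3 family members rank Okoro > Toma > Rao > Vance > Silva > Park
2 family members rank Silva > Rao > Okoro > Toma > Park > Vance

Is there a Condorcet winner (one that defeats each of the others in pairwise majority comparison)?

Yes

Head-to-head results (14 voters total):
Okoro vs Silva: Silva wins 10–4.
Okoro vs Vance: Okoro wins 13–1.
Okoro vs Toma: Toma wins 8–6.
Okoro vs Park: Park wins 8–6.
Okoro vs Rao: Okoro wins 11–3.
Silva vs Vance: Silva wins 10–4.
Silva vs Toma: Toma wins 11–3.
Silva vs Park: Park wins 8–6.
Silva vs Rao: Silva wins 10–4.
Vance vs Toma: Toma wins 13–1.
Vance vs Park: Park wins 10–4.
Vance vs Rao: Vance wins 8–6.
Toma vs Park: Park wins 8–6.
Toma vs Rao: Toma wins 11–3.
Park vs Rao: Park wins 8–6.
Park beats each rival — Okoro (8–6), Silva (8–6), Vance (10–4), Toma (8–6), Rao (8–6) — so Park is the Condorcet winner.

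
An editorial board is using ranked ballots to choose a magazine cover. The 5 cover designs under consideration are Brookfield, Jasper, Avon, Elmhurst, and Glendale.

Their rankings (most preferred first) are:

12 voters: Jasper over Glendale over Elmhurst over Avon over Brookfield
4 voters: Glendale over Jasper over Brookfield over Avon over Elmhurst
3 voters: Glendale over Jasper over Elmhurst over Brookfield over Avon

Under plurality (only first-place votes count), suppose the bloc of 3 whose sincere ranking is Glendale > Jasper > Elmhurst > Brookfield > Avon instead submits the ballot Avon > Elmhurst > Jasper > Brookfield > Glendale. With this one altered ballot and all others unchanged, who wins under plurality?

First-place totals with the altered ballot: Brookfield 0, Jasper 12, Avon 3, Elmhurst 0, Glendale 4.
The winner is unchanged: still Jasper.

Jasper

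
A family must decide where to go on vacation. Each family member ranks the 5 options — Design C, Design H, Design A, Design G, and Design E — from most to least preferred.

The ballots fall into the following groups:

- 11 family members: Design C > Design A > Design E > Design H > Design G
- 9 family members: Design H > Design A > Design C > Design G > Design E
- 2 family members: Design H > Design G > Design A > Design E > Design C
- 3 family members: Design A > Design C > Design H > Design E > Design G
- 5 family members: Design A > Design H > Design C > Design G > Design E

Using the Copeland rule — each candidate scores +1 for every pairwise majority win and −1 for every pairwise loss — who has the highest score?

Design A

Pairwise results:
  Design C vs Design H: Design H wins 16–14.
  Design C vs Design A: Design A wins 19–11.
  Design C vs Design G: Design C wins 28–2.
  Design C vs Design E: Design C wins 28–2.
  Design H vs Design A: Design A wins 19–11.
  Design H vs Design G: Design H wins 30–0.
  Design H vs Design E: Design H wins 19–11.
  Design A vs Design G: Design A wins 28–2.
  Design A vs Design E: Design A wins 30–0.
  Design G vs Design E: Design G wins 16–14.
Copeland scores (wins − losses):
  Design C: 2 − 2 = 0
  Design H: 3 − 1 = 2
  Design A: 4 − 0 = 4
  Design G: 1 − 3 = -2
  Design E: 0 − 4 = -4
Design A has the best Copeland score.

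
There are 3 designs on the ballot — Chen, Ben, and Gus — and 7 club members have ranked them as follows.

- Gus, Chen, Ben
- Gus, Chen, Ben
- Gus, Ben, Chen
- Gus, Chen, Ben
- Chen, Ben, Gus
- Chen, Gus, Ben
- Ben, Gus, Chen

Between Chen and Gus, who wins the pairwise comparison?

Ballots ranking Chen above Gus: 2.
Ballots ranking Gus above Chen: 5.
Gus wins the head-to-head, 5–2.

Gus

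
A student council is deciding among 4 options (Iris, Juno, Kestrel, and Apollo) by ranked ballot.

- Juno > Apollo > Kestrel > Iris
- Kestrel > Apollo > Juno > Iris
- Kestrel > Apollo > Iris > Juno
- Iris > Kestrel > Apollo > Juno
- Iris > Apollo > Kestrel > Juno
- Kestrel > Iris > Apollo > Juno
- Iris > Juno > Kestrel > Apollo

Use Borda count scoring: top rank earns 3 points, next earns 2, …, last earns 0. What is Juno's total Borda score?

6

Borda scores:
  Iris: 0 + 0 + 1 + 3 + 3 + 2 + 3 = 12
  Juno: 3 + 1 + 0 + 0 + 0 + 0 + 2 = 6
  Kestrel: 1 + 3 + 3 + 2 + 1 + 3 + 1 = 14
  Apollo: 2 + 2 + 2 + 1 + 2 + 1 + 0 = 10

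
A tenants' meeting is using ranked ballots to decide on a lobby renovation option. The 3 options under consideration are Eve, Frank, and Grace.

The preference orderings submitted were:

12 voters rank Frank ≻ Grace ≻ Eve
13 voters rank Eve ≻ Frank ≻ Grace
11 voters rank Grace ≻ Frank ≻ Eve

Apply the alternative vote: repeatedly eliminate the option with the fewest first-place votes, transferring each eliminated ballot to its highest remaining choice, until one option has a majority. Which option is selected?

Round 1: Eve 13, Frank 12, Grace 11. Grace has the fewest and is eliminated.
Round 2: Frank 23, Eve 13. Frank has a majority.

Frank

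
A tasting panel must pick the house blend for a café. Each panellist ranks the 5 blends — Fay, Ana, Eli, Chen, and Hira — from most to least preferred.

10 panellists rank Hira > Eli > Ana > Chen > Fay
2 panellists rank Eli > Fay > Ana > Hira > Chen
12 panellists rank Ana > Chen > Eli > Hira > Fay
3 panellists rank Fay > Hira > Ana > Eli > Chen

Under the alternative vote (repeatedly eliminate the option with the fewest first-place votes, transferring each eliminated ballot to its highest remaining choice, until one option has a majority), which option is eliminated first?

Chen

Round 1: Ana 12, Hira 10, Fay 3, Eli 2, Chen 0. Chen has the fewest and is eliminated.
Round 2: Ana 12, Hira 10, Fay 3, Eli 2. Eli has the fewest and is eliminated.
Round 3: Ana 12, Hira 10, Fay 5. Fay has the fewest and is eliminated.
Round 4: Ana 14, Hira 13. Ana has a majority.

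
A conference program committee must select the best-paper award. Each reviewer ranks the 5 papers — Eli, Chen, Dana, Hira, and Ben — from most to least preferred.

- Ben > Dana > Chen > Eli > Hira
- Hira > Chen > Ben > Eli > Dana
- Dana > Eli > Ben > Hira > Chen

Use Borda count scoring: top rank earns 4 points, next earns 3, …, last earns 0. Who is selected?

Borda scores:
  Eli: 1 + 1 + 3 = 5
  Chen: 2 + 3 + 0 = 5
  Dana: 3 + 0 + 4 = 7
  Hira: 0 + 4 + 1 = 5
  Ben: 4 + 2 + 2 = 8
Ben has the highest total.

Ben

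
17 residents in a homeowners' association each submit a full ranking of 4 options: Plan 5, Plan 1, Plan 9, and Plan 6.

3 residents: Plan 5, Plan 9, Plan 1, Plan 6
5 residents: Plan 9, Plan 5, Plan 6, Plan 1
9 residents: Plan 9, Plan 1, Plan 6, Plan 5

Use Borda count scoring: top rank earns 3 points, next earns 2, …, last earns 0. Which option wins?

Borda scores:
  Plan 5: 3·3 + 5·2 + 9·0 = 19
  Plan 1: 3·1 + 5·0 + 9·2 = 21
  Plan 9: 3·2 + 5·3 + 9·3 = 48
  Plan 6: 3·0 + 5·1 + 9·1 = 14
Plan 9 has the highest total.

Plan 9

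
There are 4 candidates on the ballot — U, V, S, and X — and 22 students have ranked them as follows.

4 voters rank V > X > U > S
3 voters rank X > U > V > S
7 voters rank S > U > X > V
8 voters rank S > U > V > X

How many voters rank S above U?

Ballots ranking S above U: 7+8 = 15.
Ballots ranking U above S: 4+3 = 7.
So 15 of 22 voters prefer S to U.

15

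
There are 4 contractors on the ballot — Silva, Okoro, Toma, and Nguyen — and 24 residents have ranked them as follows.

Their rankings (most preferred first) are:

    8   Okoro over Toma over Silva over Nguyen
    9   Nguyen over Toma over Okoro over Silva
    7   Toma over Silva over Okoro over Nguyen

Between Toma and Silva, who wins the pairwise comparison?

Ballots ranking Toma above Silva: 8+9+7 = 24.
Ballots ranking Silva above Toma: 0.
Toma wins the head-to-head, 24–0.

Toma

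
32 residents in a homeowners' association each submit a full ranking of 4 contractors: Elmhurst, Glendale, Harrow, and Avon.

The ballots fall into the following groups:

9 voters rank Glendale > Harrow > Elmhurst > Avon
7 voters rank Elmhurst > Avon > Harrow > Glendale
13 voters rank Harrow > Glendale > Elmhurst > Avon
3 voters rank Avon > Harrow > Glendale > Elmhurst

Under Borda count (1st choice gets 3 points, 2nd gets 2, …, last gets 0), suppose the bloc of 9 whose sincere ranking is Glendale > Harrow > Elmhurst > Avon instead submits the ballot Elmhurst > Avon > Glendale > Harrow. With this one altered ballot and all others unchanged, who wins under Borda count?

Elmhurst

Borda totals with the altered ballot: Elmhurst 61, Glendale 38, Harrow 52, Avon 41.
The switch changes the winner from Harrow to Elmhurst.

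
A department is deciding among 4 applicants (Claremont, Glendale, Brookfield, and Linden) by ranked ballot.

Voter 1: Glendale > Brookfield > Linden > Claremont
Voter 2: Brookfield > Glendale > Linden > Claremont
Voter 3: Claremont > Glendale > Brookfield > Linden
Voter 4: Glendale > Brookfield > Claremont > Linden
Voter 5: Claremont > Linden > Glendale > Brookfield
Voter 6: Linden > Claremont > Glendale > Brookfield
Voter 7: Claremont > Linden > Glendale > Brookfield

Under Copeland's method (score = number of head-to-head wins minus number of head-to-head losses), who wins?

Claremont

Pairwise results:
  Claremont vs Glendale: Claremont wins 4–3.
  Claremont vs Brookfield: Claremont wins 4–3.
  Claremont vs Linden: Claremont wins 4–3.
  Glendale vs Brookfield: Glendale wins 6–1.
  Glendale vs Linden: Glendale wins 4–3.
  Brookfield vs Linden: Brookfield wins 4–3.
Copeland scores (wins − losses):
  Claremont: 3 − 0 = 3
  Glendale: 2 − 1 = 1
  Brookfield: 1 − 2 = -1
  Linden: 0 − 3 = -3
Claremont has the best Copeland score.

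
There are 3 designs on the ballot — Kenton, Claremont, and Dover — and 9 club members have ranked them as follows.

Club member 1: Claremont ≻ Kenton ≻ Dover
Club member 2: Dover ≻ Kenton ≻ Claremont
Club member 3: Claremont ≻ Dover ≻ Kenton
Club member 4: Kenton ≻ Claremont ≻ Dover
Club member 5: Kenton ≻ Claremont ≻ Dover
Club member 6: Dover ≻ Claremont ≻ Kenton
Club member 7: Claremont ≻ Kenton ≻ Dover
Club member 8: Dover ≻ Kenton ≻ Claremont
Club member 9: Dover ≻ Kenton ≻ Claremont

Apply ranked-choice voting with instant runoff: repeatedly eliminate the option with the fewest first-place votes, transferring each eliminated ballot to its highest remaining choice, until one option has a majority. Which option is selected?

Claremont

Round 1: Dover 4, Claremont 3, Kenton 2. Kenton has the fewest and is eliminated.
Round 2: Claremont 5, Dover 4. Claremont has a majority.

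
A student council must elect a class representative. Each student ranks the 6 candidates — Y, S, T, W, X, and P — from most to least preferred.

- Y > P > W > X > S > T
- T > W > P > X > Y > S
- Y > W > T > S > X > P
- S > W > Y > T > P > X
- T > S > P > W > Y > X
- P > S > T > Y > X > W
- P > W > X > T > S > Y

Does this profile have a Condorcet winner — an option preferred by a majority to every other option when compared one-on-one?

Head-to-head results (7 voters total):
Y vs S: S wins 4–3.
Y vs T: T wins 4–3.
Y vs W: W wins 4–3.
Y vs X: Y wins 5–2.
Y vs P: P wins 4–3.
S vs T: T wins 4–3.
S vs W: W wins 4–3.
S vs X: S wins 4–3.
S vs P: P wins 4–3.
T vs W: W wins 4–3.
T vs X: T wins 5–2.
T vs P: T wins 4–3.
W vs X: W wins 6–1.
W vs P: P wins 4–3.
X vs P: P wins 6–1.
No candidate beats all others: T beats P beats W beats T, a majority cycle.

No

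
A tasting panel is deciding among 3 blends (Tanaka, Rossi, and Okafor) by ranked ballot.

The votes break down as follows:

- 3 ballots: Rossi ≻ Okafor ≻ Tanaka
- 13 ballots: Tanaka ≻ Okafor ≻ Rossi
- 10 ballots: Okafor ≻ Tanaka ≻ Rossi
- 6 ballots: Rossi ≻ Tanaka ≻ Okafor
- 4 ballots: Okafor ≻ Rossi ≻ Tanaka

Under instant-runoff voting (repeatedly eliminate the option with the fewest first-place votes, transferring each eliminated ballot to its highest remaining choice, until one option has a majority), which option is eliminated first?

Rossi

Round 1: Okafor 14, Tanaka 13, Rossi 9. Rossi has the fewest and is eliminated.
Round 2: Tanaka 19, Okafor 17. Tanaka has a majority.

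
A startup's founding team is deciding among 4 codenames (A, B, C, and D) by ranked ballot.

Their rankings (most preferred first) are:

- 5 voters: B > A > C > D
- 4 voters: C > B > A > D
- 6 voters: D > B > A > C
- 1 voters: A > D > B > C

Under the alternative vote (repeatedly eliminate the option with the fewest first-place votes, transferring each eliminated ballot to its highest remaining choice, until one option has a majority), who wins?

B

Round 1: D 6, B 5, C 4, A 1. A has the fewest and is eliminated.
Round 2: D 7, B 5, C 4. C has the fewest and is eliminated.
Round 3: B 9, D 7. B has a majority.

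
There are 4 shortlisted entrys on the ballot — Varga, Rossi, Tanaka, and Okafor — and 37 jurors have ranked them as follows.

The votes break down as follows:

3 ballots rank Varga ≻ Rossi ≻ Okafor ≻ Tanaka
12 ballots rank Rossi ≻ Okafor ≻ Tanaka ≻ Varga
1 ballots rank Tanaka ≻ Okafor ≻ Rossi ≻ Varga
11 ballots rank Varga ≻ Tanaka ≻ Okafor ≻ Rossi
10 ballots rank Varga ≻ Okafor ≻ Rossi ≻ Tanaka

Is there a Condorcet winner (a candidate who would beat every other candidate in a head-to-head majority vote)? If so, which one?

Head-to-head results (37 voters total):
Varga vs Rossi: Varga wins 24–13.
Varga vs Tanaka: Varga wins 24–13.
Varga vs Okafor: Varga wins 24–13.
Rossi vs Tanaka: Rossi wins 25–12.
Rossi vs Okafor: Okafor wins 22–15.
Tanaka vs Okafor: Okafor wins 25–12.
Varga beats each rival — Rossi (24–13), Tanaka (24–13), Okafor (24–13) — so Varga is the Condorcet winner.

Varga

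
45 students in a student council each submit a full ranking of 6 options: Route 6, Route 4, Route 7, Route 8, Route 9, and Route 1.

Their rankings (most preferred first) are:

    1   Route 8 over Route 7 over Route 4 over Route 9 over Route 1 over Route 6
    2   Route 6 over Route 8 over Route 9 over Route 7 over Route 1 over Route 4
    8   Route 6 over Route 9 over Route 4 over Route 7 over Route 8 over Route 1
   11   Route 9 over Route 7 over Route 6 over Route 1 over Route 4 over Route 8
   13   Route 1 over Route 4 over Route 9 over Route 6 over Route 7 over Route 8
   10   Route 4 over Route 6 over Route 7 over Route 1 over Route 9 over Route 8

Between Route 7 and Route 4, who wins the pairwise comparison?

Route 4

Ballots ranking Route 7 above Route 4: 1+2+11 = 14.
Ballots ranking Route 4 above Route 7: 8+13+10 = 31.
Route 4 wins the head-to-head, 31–14.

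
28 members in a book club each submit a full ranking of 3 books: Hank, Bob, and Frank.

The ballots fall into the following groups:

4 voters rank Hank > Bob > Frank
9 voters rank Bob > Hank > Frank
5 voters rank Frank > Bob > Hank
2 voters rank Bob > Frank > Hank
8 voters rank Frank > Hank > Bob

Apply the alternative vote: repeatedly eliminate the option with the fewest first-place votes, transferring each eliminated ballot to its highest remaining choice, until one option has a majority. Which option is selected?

Round 1: Frank 13, Bob 11, Hank 4. Hank has the fewest and is eliminated.
Round 2: Bob 15, Frank 13. Bob has a majority.

Bob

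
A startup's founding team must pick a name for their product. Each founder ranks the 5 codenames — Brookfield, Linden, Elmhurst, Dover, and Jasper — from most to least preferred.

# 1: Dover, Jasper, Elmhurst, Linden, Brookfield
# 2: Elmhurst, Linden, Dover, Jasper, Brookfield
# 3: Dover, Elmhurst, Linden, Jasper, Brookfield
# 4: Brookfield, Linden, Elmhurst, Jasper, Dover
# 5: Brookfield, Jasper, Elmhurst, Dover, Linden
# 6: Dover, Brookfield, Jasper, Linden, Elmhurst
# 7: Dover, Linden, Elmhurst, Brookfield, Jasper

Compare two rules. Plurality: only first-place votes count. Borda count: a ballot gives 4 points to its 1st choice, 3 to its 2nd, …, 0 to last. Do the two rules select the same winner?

Plurality first-place counts: Brookfield 2, Linden 0, Elmhurst 1, Dover 4, Jasper 0 → Dover.
Borda totals: Brookfield 12, Linden 13, Elmhurst 15, Dover 19, Jasper 11 → Dover.
The two rules agree on Dover.

Yes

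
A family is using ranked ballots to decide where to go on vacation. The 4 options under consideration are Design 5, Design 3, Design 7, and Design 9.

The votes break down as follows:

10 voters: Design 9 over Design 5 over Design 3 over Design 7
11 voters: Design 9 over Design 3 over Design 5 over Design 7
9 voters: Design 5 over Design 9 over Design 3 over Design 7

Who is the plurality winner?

First-place vote totals:
  Design 5: 9
  Design 3: 0
  Design 7: 0
  Design 9: 21
Design 9 has the most first-place votes.

Design 9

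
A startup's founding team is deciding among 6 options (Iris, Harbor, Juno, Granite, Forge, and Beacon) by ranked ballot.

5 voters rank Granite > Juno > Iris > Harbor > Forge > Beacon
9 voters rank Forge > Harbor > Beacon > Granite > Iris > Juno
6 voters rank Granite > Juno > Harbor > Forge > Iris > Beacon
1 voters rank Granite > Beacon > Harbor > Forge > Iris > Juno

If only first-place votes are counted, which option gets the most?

First-place vote totals:
  Iris: 0
  Harbor: 0
  Juno: 0
  Granite: 12
  Forge: 9
  Beacon: 0
Granite has the most first-place votes.

Granite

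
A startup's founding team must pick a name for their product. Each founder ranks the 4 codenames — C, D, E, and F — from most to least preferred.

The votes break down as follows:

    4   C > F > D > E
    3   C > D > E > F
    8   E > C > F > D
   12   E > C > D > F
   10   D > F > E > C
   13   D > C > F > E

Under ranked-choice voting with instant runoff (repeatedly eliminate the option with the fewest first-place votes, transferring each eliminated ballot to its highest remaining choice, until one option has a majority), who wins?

Round 1: D 23, E 20, C 7, F 0. F has the fewest and is eliminated.
Round 2: D 23, E 20, C 7. C has the fewest and is eliminated.
Round 3: D 30, E 20. D has a majority.

D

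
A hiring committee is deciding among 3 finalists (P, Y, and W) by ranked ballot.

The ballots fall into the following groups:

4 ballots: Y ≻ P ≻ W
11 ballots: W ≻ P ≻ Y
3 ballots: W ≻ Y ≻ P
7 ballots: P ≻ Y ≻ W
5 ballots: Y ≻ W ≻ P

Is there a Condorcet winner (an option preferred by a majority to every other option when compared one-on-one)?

No

Head-to-head results (30 voters total):
P vs Y: P wins 18–12.
P vs W: W wins 19–11.
Y vs W: Y wins 16–14.
No candidate beats all others: P beats Y beats W beats P, a majority cycle.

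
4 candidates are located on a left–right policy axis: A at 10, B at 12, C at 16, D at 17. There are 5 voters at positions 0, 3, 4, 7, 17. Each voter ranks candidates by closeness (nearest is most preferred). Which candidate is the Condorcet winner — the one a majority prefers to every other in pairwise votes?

With single-peaked preferences on a line, the Condorcet winner is the candidate closest to the median voter.
The median voter (position 4) is closest to A at 10.
Check: A vs D — voters closer to A: 4 of 5.

A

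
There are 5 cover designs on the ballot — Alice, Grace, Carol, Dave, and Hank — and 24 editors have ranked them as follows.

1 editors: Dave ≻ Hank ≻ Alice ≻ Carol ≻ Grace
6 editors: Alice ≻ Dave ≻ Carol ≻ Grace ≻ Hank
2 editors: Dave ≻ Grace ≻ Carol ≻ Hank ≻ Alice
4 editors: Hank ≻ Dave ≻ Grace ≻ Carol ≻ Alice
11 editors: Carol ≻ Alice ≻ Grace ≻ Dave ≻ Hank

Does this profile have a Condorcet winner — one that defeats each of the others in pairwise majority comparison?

Head-to-head results (24 voters total):
Alice vs Grace: Alice wins 18–6.
Alice vs Carol: Carol wins 17–7.
Alice vs Dave: Alice wins 17–7.
Alice vs Hank: Alice wins 17–7.
Grace vs Carol: Carol wins 18–6.
Grace vs Dave: Dave wins 13–11.
Grace vs Hank: Grace wins 19–5.
Carol vs Dave: Dave wins 13–11.
Carol vs Hank: Carol wins 19–5.
Dave vs Hank: Dave wins 20–4.
No candidate beats all others: Alice beats Dave beats Carol beats Alice, a majority cycle.

No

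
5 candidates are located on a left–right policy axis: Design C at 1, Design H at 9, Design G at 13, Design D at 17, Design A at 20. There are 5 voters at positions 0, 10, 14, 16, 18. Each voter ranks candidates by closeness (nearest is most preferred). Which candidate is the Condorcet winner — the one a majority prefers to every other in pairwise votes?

With single-peaked preferences on a line, the Condorcet winner is the candidate closest to the median voter.
The median voter (position 14) is closest to Design G at 13.
Check: Design G vs Design H — voters closer to Design G: 3 of 5.

Design G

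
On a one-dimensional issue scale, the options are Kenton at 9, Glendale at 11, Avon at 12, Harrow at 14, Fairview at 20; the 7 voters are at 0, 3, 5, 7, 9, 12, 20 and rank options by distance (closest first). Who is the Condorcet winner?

Kenton

With single-peaked preferences on a line, the Condorcet winner is the candidate closest to the median voter.
The median voter (position 7) is closest to Kenton at 9.
Check: Kenton vs Fairview — voters closer to Kenton: 6 of 7.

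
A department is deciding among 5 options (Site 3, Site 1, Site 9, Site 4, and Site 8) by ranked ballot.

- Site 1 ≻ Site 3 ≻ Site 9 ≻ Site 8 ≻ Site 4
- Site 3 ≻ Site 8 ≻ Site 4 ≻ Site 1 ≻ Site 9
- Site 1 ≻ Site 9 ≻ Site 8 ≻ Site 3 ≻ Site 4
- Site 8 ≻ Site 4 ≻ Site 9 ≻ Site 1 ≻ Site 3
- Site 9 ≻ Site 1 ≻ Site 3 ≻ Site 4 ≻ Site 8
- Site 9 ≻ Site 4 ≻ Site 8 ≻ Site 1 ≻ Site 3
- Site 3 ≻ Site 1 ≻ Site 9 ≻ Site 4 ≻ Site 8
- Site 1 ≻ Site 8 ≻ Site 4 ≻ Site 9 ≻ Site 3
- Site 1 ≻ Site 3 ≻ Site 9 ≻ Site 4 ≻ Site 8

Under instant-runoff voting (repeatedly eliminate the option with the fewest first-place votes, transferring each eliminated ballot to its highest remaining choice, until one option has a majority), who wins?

Round 1: Site 1 4, Site 3 2, Site 9 2, Site 8 1, Site 4 0. Site 4 has the fewest and is eliminated.
Round 2: Site 1 4, Site 3 2, Site 9 2, Site 8 1. Site 8 has the fewest and is eliminated.
Round 3: Site 1 4, Site 9 3, Site 3 2. Site 3 has the fewest and is eliminated.
Round 4: Site 1 6, Site 9 3. Site 1 has a majority.

Site 1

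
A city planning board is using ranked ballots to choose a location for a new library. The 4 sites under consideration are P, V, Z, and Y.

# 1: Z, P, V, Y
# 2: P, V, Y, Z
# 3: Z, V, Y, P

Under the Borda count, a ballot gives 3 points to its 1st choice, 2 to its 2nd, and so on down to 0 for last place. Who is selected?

Borda scores:
  P: 2 + 3 + 0 = 5
  V: 1 + 2 + 2 = 5
  Z: 3 + 0 + 3 = 6
  Y: 0 + 1 + 1 = 2
Z has the highest total.

Z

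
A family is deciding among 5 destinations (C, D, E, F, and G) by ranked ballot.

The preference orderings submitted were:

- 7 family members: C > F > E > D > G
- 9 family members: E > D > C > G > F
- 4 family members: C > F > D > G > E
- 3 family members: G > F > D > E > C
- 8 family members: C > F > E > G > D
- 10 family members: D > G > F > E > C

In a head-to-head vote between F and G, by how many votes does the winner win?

3

Ballots ranking F above G: 7+4+8 = 19.
Ballots ranking G above F: 9+3+10 = 22.
G wins 22–19, a margin of 3.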